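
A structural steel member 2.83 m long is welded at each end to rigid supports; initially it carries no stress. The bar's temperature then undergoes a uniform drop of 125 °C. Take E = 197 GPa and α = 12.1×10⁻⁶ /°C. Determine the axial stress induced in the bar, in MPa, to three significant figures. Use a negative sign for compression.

298 MPa

Free thermal expansion αLΔT = 12.1e-6 · 2830 · -125 = -4.28 mm.
The walls impose strain ε = −(-4.28)/2830 = 1.5125e-03; σ = Eε = 197000 · 1.5125e-03 = 298 MPa.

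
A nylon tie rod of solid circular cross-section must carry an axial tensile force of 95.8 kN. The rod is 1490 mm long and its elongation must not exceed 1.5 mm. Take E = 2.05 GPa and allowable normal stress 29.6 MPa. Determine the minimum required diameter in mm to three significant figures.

Required area A ≥ P/σ_allow = 95800/29.6 = 3236 mm².
For a solid circular section, d ≥ √(4A/π) = 64.19 mm.
Elongation limit: A ≥ PL/(Eδ_allow) = 95800·1490/(2050·1.5) = 46420 mm² ⇒ d ≥ 243.1 mm.
The elongation limit governs.

243 mm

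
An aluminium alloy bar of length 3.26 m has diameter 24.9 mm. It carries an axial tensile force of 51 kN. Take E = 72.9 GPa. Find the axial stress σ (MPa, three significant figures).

A = 487 mm².
σ = N/A = 51000/487 = 104.7 MPa.

105 MPa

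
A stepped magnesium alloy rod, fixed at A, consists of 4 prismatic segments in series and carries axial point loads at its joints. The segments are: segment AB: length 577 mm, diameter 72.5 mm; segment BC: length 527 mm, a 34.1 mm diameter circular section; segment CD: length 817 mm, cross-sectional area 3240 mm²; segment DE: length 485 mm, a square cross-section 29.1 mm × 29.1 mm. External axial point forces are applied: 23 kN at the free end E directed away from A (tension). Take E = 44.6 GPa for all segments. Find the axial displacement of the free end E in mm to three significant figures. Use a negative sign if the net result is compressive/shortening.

Internal axial forces (sectioning from the free end, tension +): N_DE = 23 kN, N_CD = 23 kN, N_BC = 23 kN, N_AB = 23 kN.
A_AB = 4128 mm².
A_BC = 913.3 mm².
A_DE = 846.8 mm².
δ_AB = 23000·577/(4128·44600) = 0.07208 mm
δ_BC = 23000·527/(913.3·44600) = 0.2976 mm
δ_CD = 23000·817/(3240·44600) = 0.13 mm
δ_DE = 23000·485/(846.8·44600) = 0.2954 mm
δ = Σδ_i = 0.7951 mm.

0.795 mm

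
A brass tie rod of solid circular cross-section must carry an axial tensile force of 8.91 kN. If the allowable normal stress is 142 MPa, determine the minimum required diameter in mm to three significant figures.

Required area A ≥ P/σ_allow = 8910/142 = 62.75 mm².
For a solid circular section, d ≥ √(4A/π) = 8.938 mm.

8.94 mm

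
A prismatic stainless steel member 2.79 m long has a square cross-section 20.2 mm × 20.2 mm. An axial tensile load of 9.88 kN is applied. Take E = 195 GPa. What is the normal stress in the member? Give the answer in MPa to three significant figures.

A = 408 mm².
σ = N/A = 9880/408 = 24.21 MPa.

24.2 MPa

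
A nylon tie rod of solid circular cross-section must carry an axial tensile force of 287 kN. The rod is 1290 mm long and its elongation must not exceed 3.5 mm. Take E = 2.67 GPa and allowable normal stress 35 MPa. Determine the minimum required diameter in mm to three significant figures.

225 mm

Required area A ≥ P/σ_allow = 287000/35 = 8200 mm².
For a solid circular section, d ≥ √(4A/π) = 102.2 mm.
Elongation limit: A ≥ PL/(Eδ_allow) = 287000·1290/(2670·3.5) = 39620 mm² ⇒ d ≥ 224.6 mm.
The elongation limit governs.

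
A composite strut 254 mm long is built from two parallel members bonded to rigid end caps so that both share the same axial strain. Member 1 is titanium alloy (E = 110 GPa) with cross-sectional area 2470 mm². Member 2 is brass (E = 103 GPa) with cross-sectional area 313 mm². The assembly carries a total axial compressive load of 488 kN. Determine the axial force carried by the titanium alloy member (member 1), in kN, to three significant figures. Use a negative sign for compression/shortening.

-436 kN

Equal strain + equilibrium ⇒ each member carries load in proportion to AE: A₁E₁ = 271700000 N, A₂E₂ = 32240000 N, ΣAE = 303900000 N.
F₁ = P·A₁E₁/ΣAE = -488000·271700000/303900000 = -436200 N.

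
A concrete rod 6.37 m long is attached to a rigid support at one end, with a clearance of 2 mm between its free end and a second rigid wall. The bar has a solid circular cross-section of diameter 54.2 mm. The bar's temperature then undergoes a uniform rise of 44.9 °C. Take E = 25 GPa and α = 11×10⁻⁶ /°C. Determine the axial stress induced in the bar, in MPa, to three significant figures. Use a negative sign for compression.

-4.50 MPa

Free thermal expansion αLΔT = 11e-6 · 6370 · 44.9 = 3.146 mm.
The walls engage after the gap closes; constrained expansion = 3.146 − 2 = 1.146 mm.
The walls impose strain ε = −(1.146)/6370 = -1.7993e-04; σ = Eε = 25000 · -1.7993e-04 = -4.498 MPa.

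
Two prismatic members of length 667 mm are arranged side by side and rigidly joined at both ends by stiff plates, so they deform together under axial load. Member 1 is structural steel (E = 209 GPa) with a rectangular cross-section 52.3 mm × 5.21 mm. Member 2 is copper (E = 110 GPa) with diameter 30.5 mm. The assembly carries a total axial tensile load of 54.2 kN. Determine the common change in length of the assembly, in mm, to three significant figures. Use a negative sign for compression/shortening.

0.263 mm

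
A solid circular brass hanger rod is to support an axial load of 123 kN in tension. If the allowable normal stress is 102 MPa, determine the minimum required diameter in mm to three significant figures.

Required area A ≥ P/σ_allow = 123000/102 = 1206 mm².
For a solid circular section, d ≥ √(4A/π) = 39.18 mm.

39.2 mm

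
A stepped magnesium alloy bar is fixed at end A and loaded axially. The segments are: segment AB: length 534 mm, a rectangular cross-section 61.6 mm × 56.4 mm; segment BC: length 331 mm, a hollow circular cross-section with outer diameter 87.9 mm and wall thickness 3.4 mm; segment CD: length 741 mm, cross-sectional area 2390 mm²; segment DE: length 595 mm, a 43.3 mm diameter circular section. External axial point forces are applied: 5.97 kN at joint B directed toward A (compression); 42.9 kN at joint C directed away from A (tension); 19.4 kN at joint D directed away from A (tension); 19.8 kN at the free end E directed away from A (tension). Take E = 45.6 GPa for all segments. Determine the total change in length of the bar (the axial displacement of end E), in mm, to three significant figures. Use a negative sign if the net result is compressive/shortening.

Internal axial forces (sectioning from the free end, tension +): N_DE = 19.8 kN, N_CD = 39.2 kN, N_BC = 82.1 kN, N_AB = 76.13 kN.
A_AB = 3474 mm².
A_BC = 902.6 mm².
A_DE = 1473 mm².
δ_AB = 76130·534/(3474·45600) = 0.2566 mm
δ_BC = 82100·331/(902.6·45600) = 0.6603 mm
δ_CD = 39200·741/(2390·45600) = 0.2665 mm
δ_DE = 19800·595/(1473·45600) = 0.1754 mm
δ = Σδ_i = 1.359 mm.

1.36 mm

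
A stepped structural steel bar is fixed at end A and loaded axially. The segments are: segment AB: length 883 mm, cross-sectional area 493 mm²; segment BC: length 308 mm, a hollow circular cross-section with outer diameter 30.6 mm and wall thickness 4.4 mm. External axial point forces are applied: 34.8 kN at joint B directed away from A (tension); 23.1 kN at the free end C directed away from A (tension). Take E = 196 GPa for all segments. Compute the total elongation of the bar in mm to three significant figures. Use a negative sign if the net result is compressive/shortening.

Internal axial forces (sectioning from the free end, tension +): N_BC = 23.1 kN, N_AB = 57.9 kN.
A_BC = 362.2 mm².
δ_AB = 57900·883/(493·196000) = 0.5291 mm
δ_BC = 23100·308/(362.2·196000) = 0.1002 mm
δ = Σδ_i = 0.6293 mm.

0.629 mm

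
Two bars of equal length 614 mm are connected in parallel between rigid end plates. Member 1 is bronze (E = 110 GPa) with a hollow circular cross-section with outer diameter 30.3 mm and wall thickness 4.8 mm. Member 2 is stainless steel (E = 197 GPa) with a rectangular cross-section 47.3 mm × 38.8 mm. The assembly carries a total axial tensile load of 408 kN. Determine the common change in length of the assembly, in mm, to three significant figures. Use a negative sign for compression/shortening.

A_1 = 384.5 mm².
A_2 = 1835 mm².
Equal strain + equilibrium ⇒ each member carries load in proportion to AE: A₁E₁ = 42300000 N, A₂E₂ = 361500000 N, ΣAE = 403800000 N.
δ = PL/ΣAE = 408000·614/403800000 = 0.6203 mm.

0.620 mm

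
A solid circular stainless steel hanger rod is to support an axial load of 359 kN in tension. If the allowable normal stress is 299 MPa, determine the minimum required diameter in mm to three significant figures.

Required area A ≥ P/σ_allow = 359000/299 = 1201 mm².
For a solid circular section, d ≥ √(4A/π) = 39.1 mm.

39.1 mm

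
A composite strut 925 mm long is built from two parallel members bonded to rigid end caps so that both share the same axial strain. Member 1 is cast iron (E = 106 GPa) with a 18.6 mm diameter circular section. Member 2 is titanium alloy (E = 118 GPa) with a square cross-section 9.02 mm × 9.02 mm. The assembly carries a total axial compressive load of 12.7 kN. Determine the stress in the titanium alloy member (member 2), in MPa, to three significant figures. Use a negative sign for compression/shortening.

-39.0 MPa

A_1 = 271.7 mm².
A_2 = 81.36 mm².
Equal strain + equilibrium ⇒ each member carries load in proportion to AE: A₁E₁ = 28800000 N, A₂E₂ = 9601000 N, ΣAE = 38400000 N.
σ₂ = P·E₂/ΣAE = -12700·118000/38400000 = -39.02 MPa.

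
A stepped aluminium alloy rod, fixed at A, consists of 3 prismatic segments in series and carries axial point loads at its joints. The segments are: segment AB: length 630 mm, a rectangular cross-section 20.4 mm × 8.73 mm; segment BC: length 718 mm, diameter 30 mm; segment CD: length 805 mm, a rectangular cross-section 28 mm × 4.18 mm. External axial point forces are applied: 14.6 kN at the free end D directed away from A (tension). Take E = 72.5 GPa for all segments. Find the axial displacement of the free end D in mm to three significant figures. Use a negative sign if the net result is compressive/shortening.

2.30 mm

Internal axial forces (sectioning from the free end, tension +): N_CD = 14.6 kN, N_BC = 14.6 kN, N_AB = 14.6 kN.
A_AB = 178.1 mm².
A_BC = 706.9 mm².
A_CD = 117 mm².
δ_AB = 14600·630/(178.1·72500) = 0.7124 mm
δ_BC = 14600·718/(706.9·72500) = 0.2046 mm
δ_CD = 14600·805/(117·72500) = 1.385 mm
δ = Σδ_i = 2.302 mm.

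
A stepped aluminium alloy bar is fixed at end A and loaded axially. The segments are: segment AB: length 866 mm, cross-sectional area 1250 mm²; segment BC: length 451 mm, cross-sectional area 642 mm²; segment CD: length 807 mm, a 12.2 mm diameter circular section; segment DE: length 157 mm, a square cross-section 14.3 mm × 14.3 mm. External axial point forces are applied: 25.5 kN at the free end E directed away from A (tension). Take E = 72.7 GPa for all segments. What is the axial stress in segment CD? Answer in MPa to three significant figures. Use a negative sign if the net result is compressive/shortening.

Internal axial forces (sectioning from the free end, tension +): N_DE = 25.5 kN, N_CD = 25.5 kN, N_BC = 25.5 kN, N_AB = 25.5 kN.
A_CD = 116.9 mm².
σ_CD = N_CD/A_CD = 25500/116.9 = 218.1 MPa.

218 MPa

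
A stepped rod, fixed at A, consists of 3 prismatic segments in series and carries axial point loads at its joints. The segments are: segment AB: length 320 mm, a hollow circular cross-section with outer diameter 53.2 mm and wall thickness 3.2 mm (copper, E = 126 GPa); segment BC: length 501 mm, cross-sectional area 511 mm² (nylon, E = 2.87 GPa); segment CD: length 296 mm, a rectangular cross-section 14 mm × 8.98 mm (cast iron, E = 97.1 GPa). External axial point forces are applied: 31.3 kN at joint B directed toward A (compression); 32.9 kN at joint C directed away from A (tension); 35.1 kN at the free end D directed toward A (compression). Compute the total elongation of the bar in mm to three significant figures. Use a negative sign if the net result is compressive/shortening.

-1.77 mm

Internal axial forces (sectioning from the free end, tension +): N_CD = -35.1 kN, N_BC = -2.2 kN, N_AB = -33.5 kN.
A_AB = 502.7 mm².
A_CD = 125.7 mm².
δ_AB = -33500·320/(502.7·126000) = -0.1693 mm
δ_BC = -2200·501/(511·2870) = -0.7515 mm
δ_CD = -35100·296/(125.7·97100) = -0.8511 mm
δ = Σδ_i = -1.772 mm.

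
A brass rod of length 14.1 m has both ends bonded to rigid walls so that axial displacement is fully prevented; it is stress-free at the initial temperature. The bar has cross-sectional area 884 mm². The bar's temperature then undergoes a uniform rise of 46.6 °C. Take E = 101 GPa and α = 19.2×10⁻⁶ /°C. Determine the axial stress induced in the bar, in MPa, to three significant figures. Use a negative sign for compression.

-90.4 MPa

Free thermal expansion αLΔT = 19.2e-6 · 14100 · 46.6 = 12.62 mm.
The walls impose strain ε = −(12.62)/14100 = -8.9472e-04; σ = Eε = 101000 · -8.9472e-04 = -90.37 MPa.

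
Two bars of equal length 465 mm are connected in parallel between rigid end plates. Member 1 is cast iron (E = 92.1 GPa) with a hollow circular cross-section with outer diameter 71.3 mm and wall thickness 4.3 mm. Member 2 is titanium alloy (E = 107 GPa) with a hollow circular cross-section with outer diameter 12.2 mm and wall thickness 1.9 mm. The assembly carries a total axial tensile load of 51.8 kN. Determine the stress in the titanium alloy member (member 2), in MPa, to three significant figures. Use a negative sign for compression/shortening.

A_1 = 905.1 mm².
A_2 = 61.48 mm².
Equal strain + equilibrium ⇒ each member carries load in proportion to AE: A₁E₁ = 83360000 N, A₂E₂ = 6578000 N, ΣAE = 89940000 N.
σ₂ = P·E₂/ΣAE = 51800·107000/89940000 = 61.63 MPa.

61.6 MPa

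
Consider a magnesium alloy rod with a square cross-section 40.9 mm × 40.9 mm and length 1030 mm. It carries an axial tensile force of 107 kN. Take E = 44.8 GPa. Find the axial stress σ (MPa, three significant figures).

A = 1673 mm².
σ = N/A = 107000/1673 = 63.96 MPa.

64.0 MPa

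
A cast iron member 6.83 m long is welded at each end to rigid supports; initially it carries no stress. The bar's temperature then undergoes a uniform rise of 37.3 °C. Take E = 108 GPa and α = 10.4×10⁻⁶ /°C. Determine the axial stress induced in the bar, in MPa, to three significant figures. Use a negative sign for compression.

Free thermal expansion αLΔT = 10.4e-6 · 6830 · 37.3 = 2.649 mm.
The walls impose strain ε = −(2.649)/6830 = -3.8792e-04; σ = Eε = 108000 · -3.8792e-04 = -41.9 MPa.

-41.9 MPa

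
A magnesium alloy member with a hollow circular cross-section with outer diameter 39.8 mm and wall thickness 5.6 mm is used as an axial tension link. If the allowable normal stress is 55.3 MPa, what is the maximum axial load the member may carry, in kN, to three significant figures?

A = 601.7 mm².
P_max = σ_allow · A = 55.3 · 601.7 = 33270 N = 33.27 kN.

33.3 kN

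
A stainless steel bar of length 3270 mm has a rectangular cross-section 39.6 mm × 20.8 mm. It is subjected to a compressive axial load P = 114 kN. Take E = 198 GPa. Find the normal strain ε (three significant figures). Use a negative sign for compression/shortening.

A = 823.7 mm².
σ = N/A = -138.4 MPa; ε = σ/E = -138.4/198000 = -6.990e-04.

-6.99e-04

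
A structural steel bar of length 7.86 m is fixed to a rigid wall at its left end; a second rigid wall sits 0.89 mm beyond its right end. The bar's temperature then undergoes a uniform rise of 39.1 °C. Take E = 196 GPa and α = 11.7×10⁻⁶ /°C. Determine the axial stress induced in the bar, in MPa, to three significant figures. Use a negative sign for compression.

Free thermal expansion αLΔT = 11.7e-6 · 7860 · 39.1 = 3.596 mm.
The walls engage after the gap closes; constrained expansion = 3.596 − 0.89 = 2.706 mm.
The walls impose strain ε = −(2.706)/7860 = -3.4424e-04; σ = Eε = 196000 · -3.4424e-04 = -67.47 MPa.

-67.5 MPa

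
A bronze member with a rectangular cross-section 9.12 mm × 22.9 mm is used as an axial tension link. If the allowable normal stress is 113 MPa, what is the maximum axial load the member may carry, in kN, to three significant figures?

A = 208.8 mm².
P_max = σ_allow · A = 113 · 208.8 = 23600 N = 23.6 kN.

23.6 kN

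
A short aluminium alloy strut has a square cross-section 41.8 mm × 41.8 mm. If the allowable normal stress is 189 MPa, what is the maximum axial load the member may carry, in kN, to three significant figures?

A = 1747 mm².
P_max = σ_allow · A = 189 · 1747 = 330200 N = 330.2 kN.

330 kN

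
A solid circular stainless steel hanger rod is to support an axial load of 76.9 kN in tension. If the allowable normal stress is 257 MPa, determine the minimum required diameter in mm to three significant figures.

Required area A ≥ P/σ_allow = 76900/257 = 299.2 mm².
For a solid circular section, d ≥ √(4A/π) = 19.52 mm.

19.5 mm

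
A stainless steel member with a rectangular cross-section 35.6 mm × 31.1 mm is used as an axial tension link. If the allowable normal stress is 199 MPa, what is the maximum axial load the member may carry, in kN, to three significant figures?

A = 1107 mm².
P_max = σ_allow · A = 199 · 1107 = 220300 N = 220.3 kN.

220 kN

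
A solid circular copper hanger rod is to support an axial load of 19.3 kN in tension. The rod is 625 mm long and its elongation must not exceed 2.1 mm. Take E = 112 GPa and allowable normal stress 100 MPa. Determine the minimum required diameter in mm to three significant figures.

15.7 mm

Required area A ≥ P/σ_allow = 19300/100 = 193 mm².
For a solid circular section, d ≥ √(4A/π) = 15.68 mm.
Elongation limit: A ≥ PL/(Eδ_allow) = 19300·625/(112000·2.1) = 51.29 mm² ⇒ d ≥ 8.081 mm.
The stress limit governs.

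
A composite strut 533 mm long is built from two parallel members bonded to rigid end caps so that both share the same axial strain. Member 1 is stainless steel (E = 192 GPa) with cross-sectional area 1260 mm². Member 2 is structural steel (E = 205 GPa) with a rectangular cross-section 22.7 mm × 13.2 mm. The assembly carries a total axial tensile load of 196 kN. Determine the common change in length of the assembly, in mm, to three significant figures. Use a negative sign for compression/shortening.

0.344 mm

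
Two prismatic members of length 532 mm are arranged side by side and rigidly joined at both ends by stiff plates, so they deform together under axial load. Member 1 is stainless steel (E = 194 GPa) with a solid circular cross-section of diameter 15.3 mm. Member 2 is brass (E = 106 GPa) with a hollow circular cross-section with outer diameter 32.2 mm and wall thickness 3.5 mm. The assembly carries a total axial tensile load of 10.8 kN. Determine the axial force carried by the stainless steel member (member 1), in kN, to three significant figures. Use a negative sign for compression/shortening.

A_1 = 183.9 mm².
A_2 = 315.6 mm².
Equal strain + equilibrium ⇒ each member carries load in proportion to AE: A₁E₁ = 35670000 N, A₂E₂ = 33450000 N, ΣAE = 69120000 N.
F₁ = P·A₁E₁/ΣAE = 10800·35670000/69120000 = 5573 N.

5.57 kN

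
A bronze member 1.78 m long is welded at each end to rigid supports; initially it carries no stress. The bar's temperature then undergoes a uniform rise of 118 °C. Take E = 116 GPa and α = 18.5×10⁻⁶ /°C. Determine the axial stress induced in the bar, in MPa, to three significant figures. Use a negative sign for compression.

-253 MPa

Free thermal expansion αLΔT = 18.5e-6 · 1780 · 118 = 3.886 mm.
The walls impose strain ε = −(3.886)/1780 = -2.1830e-03; σ = Eε = 116000 · -2.1830e-03 = -253.2 MPa.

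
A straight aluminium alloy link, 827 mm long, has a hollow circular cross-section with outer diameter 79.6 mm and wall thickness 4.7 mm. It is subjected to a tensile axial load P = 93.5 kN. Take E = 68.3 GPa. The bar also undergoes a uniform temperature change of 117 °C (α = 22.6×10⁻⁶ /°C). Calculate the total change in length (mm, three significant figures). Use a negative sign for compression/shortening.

A = 1106 mm².
δ_mech = NL/(AE) = 93500·827/(1106·68300) = 1.024 mm.
δ_thermal = αLΔT = 22.6e-6·827·117 = 2.187 mm.
δ = δ_mech + δ_thermal = 3.21 mm.

3.21 mm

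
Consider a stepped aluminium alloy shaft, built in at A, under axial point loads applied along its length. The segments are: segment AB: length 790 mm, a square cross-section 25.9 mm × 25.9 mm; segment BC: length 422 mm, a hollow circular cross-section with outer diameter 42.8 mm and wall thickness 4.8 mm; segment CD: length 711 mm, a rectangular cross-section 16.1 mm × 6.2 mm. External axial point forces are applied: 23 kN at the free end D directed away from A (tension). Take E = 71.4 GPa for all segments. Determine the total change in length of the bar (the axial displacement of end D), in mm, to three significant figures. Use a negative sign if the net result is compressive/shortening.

Internal axial forces (sectioning from the free end, tension +): N_CD = 23 kN, N_BC = 23 kN, N_AB = 23 kN.
A_AB = 670.8 mm².
A_BC = 573 mm².
A_CD = 99.82 mm².
δ_AB = 23000·790/(670.8·71400) = 0.3794 mm
δ_BC = 23000·422/(573·71400) = 0.2372 mm
δ_CD = 23000·711/(99.82·71400) = 2.294 mm
δ = Σδ_i = 2.911 mm.

2.91 mm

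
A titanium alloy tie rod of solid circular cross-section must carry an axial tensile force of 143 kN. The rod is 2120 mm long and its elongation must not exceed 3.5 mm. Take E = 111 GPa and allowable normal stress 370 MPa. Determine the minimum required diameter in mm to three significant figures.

Required area A ≥ P/σ_allow = 143000/370 = 386.5 mm².
For a solid circular section, d ≥ √(4A/π) = 22.18 mm.
Elongation limit: A ≥ PL/(Eδ_allow) = 143000·2120/(111000·3.5) = 780.3 mm² ⇒ d ≥ 31.52 mm.
The elongation limit governs.

31.5 mm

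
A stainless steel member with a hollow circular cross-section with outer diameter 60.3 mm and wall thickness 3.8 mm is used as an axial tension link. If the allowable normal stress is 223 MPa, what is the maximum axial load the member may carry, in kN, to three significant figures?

A = 674.5 mm².
P_max = σ_allow · A = 223 · 674.5 = 150400 N = 150.4 kN.

150 kN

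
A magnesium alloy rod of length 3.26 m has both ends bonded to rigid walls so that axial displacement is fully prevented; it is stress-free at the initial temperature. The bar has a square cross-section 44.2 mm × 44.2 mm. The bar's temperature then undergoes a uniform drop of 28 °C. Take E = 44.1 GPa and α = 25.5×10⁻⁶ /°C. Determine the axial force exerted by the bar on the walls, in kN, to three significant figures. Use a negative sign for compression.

Free thermal expansion αLΔT = 25.5e-6 · 3260 · -28 = -2.328 mm.
The walls impose strain ε = −(-2.328)/3260 = 7.1400e-04; σ = Eε = 44100 · 7.1400e-04 = 31.49 MPa.
Wall reaction R = σ·A = 31.49·1954 = 61520 N = 61.52 kN.

61.5 kN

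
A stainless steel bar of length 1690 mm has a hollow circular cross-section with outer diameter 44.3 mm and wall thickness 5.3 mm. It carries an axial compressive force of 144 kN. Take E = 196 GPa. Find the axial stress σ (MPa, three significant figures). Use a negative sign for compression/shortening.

-222 MPa

A = 649.4 mm².
σ = N/A = -144000/649.4 = -221.8 MPa.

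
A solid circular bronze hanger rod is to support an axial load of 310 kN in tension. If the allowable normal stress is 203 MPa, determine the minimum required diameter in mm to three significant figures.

Required area A ≥ P/σ_allow = 310000/203 = 1527 mm².
For a solid circular section, d ≥ √(4A/π) = 44.09 mm.

44.1 mm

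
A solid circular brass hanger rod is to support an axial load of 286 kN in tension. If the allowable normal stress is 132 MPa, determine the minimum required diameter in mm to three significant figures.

52.5 mm

Required area A ≥ P/σ_allow = 286000/132 = 2167 mm².
For a solid circular section, d ≥ √(4A/π) = 52.52 mm.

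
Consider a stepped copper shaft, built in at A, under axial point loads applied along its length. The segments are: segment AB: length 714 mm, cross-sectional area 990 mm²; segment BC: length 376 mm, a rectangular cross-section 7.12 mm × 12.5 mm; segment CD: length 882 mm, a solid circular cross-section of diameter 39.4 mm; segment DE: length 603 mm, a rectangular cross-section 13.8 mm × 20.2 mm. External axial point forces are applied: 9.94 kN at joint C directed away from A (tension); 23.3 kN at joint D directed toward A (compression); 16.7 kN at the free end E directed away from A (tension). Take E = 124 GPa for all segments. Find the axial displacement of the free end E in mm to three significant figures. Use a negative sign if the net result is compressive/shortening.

Internal axial forces (sectioning from the free end, tension +): N_DE = 16.7 kN, N_CD = -6.6 kN, N_BC = 3.34 kN, N_AB = 3.34 kN.
A_BC = 89 mm².
A_CD = 1219 mm².
A_DE = 278.8 mm².
δ_AB = 3340·714/(990·124000) = 0.01943 mm
δ_BC = 3340·376/(89·124000) = 0.1138 mm
δ_CD = -6600·882/(1219·124000) = -0.0385 mm
δ_DE = 16700·603/(278.8·124000) = 0.2913 mm
δ = Σδ_i = 0.386 mm.

0.386 mm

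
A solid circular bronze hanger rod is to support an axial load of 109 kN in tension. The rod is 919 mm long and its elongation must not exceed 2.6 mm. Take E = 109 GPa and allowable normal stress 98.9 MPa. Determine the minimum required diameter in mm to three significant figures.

Required area A ≥ P/σ_allow = 109000/98.9 = 1102 mm².
For a solid circular section, d ≥ √(4A/π) = 37.46 mm.
Elongation limit: A ≥ PL/(Eδ_allow) = 109000·919/(109000·2.6) = 353.5 mm² ⇒ d ≥ 21.21 mm.
The stress limit governs.

37.5 mm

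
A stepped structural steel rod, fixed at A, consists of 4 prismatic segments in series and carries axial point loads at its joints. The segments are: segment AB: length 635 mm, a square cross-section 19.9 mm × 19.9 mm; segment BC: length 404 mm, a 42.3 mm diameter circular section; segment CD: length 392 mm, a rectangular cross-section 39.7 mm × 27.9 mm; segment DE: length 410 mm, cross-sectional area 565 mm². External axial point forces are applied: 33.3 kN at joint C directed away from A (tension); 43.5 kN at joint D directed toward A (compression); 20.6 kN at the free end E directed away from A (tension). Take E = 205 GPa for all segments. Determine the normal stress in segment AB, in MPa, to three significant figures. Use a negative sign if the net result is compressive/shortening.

26.3 MPa

Internal axial forces (sectioning from the free end, tension +): N_DE = 20.6 kN, N_CD = -22.9 kN, N_BC = 10.4 kN, N_AB = 10.4 kN.
A_AB = 396 mm².
σ_AB = N_AB/A_AB = 10400/396 = 26.26 MPa.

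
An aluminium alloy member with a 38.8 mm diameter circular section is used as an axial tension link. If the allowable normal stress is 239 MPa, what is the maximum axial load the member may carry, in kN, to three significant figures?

A = 1182 mm².
P_max = σ_allow · A = 239 · 1182 = 282600 N = 282.6 kN.

283 kN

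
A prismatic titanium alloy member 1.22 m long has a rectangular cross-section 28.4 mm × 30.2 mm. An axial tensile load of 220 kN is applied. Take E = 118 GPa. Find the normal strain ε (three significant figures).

0.00217

A = 857.7 mm².
σ = N/A = 256.5 MPa; ε = σ/E = 256.5/118000 = 2.174e-03.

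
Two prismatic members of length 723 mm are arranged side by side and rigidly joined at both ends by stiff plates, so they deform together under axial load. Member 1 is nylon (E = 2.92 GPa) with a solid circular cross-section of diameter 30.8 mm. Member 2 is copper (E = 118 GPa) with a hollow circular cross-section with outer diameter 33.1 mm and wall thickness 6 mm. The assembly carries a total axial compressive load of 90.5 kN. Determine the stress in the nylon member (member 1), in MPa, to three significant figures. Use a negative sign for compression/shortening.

-4.23 MPa

A_1 = 745.1 mm².
A_2 = 510.8 mm².
Equal strain + equilibrium ⇒ each member carries load in proportion to AE: A₁E₁ = 2176000 N, A₂E₂ = 60280000 N, ΣAE = 62450000 N.
σ₁ = P·E₁/ΣAE = -90500·2920/62450000 = -4.231 MPa.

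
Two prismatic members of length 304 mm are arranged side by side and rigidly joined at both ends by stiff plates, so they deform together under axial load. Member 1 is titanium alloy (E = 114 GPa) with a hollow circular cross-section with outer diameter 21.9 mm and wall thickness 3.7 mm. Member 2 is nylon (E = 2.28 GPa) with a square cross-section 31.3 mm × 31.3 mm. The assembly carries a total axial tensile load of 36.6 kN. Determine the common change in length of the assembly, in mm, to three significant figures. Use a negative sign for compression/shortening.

A_1 = 211.6 mm².
A_2 = 979.7 mm².
Equal strain + equilibrium ⇒ each member carries load in proportion to AE: A₁E₁ = 24120000 N, A₂E₂ = 2234000 N, ΣAE = 26350000 N.
δ = PL/ΣAE = 36600·304/26350000 = 0.4222 mm.

0.422 mm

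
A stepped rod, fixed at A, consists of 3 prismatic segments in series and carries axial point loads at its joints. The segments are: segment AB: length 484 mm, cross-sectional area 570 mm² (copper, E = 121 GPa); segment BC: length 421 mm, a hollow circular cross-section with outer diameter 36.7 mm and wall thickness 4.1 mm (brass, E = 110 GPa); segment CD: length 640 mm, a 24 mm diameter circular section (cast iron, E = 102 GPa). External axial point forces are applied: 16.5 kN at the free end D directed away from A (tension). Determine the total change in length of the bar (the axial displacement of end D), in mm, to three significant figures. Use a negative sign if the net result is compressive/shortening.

Internal axial forces (sectioning from the free end, tension +): N_CD = 16.5 kN, N_BC = 16.5 kN, N_AB = 16.5 kN.
A_BC = 419.9 mm².
A_CD = 452.4 mm².
δ_AB = 16500·484/(570·121000) = 0.1158 mm
δ_BC = 16500·421/(419.9·110000) = 0.1504 mm
δ_CD = 16500·640/(452.4·102000) = 0.2289 mm
δ = Σδ_i = 0.495 mm.

0.495 mm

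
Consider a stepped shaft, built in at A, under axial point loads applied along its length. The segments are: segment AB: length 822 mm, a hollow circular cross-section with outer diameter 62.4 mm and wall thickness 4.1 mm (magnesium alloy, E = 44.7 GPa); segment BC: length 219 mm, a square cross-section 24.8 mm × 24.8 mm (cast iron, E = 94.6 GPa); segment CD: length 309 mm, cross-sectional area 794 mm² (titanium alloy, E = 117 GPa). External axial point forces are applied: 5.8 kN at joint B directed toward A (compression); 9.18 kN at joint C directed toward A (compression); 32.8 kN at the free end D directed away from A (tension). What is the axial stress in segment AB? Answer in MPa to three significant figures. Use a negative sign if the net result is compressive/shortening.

23.7 MPa

Internal axial forces (sectioning from the free end, tension +): N_CD = 32.8 kN, N_BC = 23.62 kN, N_AB = 17.82 kN.
A_AB = 750.9 mm².
σ_AB = N_AB/A_AB = 17820/750.9 = 23.73 MPa.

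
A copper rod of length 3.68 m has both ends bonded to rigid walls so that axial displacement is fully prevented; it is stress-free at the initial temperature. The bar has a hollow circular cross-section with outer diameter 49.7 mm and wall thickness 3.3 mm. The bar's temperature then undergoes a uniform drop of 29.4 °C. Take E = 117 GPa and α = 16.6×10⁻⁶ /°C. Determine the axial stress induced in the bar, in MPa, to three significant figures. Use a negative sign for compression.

57.1 MPa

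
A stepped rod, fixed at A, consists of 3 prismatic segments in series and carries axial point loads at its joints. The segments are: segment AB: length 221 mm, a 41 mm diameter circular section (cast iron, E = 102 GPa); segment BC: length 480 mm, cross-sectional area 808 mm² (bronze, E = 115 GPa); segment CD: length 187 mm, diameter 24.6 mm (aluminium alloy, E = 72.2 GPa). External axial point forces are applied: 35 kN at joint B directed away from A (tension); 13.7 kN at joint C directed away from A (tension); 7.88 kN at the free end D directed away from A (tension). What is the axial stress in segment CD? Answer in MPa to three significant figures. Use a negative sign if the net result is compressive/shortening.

16.6 MPa

Internal axial forces (sectioning from the free end, tension +): N_CD = 7.88 kN, N_BC = 21.58 kN, N_AB = 56.58 kN.
A_CD = 475.3 mm².
σ_CD = N_CD/A_CD = 7880/475.3 = 16.58 MPa.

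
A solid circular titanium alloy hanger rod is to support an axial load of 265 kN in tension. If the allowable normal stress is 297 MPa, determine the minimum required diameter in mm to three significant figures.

33.7 mm

Required area A ≥ P/σ_allow = 265000/297 = 892.3 mm².
For a solid circular section, d ≥ √(4A/π) = 33.71 mm.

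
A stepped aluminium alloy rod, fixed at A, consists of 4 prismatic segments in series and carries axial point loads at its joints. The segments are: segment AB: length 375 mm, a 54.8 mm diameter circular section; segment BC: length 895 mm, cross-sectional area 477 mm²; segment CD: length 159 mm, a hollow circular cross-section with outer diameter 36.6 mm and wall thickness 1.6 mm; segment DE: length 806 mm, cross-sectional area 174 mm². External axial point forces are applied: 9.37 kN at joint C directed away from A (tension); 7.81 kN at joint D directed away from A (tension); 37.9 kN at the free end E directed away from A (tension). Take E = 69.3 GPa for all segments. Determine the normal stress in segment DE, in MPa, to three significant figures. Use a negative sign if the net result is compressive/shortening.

Internal axial forces (sectioning from the free end, tension +): N_DE = 37.9 kN, N_CD = 45.71 kN, N_BC = 55.08 kN, N_AB = 55.08 kN.
σ_DE = N_DE/A_DE = 37900/174 = 217.8 MPa.

218 MPa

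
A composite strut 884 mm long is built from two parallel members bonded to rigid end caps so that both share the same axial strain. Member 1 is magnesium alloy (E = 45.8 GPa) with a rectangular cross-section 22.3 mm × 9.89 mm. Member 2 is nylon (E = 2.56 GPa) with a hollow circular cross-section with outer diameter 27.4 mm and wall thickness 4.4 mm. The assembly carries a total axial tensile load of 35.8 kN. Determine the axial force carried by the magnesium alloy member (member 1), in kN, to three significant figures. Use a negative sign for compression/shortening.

A_1 = 220.5 mm².
A_2 = 317.9 mm².
Equal strain + equilibrium ⇒ each member carries load in proportion to AE: A₁E₁ = 10100000 N, A₂E₂ = 813900 N, ΣAE = 10910000 N.
F₁ = P·A₁E₁/ΣAE = 35800·10100000/10910000 = 33130 N.

33.1 kN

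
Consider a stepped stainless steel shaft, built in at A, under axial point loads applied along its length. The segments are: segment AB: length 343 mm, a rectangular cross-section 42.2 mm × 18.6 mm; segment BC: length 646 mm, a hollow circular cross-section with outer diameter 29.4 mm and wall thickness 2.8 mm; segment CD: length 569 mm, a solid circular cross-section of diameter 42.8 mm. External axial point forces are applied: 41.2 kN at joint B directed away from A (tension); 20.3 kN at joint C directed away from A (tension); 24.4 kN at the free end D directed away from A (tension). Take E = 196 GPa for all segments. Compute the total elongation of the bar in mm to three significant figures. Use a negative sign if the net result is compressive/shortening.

0.870 mm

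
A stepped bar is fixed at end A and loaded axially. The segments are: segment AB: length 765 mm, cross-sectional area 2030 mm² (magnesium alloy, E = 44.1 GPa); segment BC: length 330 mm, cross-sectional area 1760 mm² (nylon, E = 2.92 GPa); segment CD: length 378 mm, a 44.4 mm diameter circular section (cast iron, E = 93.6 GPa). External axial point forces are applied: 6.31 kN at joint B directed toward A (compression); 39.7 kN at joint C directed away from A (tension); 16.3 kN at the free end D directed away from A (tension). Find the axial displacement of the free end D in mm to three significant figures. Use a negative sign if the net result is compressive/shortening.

Internal axial forces (sectioning from the free end, tension +): N_CD = 16.3 kN, N_BC = 56 kN, N_AB = 49.69 kN.
A_CD = 1548 mm².
δ_AB = 49690·765/(2030·44100) = 0.4246 mm
δ_BC = 56000·330/(1760·2920) = 3.596 mm
δ_CD = 16300·378/(1548·93600) = 0.04252 mm
δ = Σδ_i = 4.063 mm.

4.06 mm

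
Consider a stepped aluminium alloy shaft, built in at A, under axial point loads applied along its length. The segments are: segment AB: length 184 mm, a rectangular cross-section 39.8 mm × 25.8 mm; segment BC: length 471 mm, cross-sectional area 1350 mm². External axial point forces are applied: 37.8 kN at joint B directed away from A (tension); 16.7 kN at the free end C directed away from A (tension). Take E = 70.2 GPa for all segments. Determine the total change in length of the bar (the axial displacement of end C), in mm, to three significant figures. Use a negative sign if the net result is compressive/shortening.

Internal axial forces (sectioning from the free end, tension +): N_BC = 16.7 kN, N_AB = 54.5 kN.
A_AB = 1027 mm².
δ_AB = 54500·184/(1027·70200) = 0.1391 mm
δ_BC = 16700·471/(1350·70200) = 0.083 mm
δ = Σδ_i = 0.2221 mm.

0.222 mm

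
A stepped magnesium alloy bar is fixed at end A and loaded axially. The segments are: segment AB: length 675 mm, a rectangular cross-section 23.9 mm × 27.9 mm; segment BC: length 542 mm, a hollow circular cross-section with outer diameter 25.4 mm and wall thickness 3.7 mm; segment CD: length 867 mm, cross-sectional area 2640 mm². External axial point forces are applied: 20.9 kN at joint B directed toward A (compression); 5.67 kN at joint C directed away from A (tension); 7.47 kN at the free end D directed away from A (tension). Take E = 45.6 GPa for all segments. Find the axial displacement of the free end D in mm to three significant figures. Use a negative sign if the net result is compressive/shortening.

0.501 mm

Internal axial forces (sectioning from the free end, tension +): N_CD = 7.47 kN, N_BC = 13.14 kN, N_AB = -7.76 kN.
A_AB = 666.8 mm².
A_BC = 252.2 mm².
δ_AB = -7760·675/(666.8·45600) = -0.1723 mm
δ_BC = 13140·542/(252.2·45600) = 0.6192 mm
δ_CD = 7470·867/(2640·45600) = 0.0538 mm
δ = Σδ_i = 0.5007 mm.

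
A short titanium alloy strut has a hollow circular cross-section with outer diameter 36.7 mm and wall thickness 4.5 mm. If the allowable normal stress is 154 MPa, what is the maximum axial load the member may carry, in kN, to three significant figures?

A = 455.2 mm².
P_max = σ_allow · A = 154 · 455.2 = 70100 N = 70.1 kN.

70.1 kN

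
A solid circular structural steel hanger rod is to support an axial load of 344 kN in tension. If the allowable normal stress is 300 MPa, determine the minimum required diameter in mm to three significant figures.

Required area A ≥ P/σ_allow = 344000/300 = 1147 mm².
For a solid circular section, d ≥ √(4A/π) = 38.21 mm.

38.2 mm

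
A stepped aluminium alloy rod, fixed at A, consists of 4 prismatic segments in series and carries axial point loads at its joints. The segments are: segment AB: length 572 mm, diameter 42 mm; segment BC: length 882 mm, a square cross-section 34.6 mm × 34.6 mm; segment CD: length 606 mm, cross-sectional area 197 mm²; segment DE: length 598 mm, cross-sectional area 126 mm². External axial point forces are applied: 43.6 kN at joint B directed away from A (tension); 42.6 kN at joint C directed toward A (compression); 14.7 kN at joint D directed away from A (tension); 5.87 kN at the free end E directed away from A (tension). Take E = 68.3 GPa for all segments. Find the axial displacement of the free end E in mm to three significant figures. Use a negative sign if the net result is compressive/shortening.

1.23 mm

Internal axial forces (sectioning from the free end, tension +): N_DE = 5.87 kN, N_CD = 20.57 kN, N_BC = -22.03 kN, N_AB = 21.57 kN.
A_AB = 1385 mm².
A_BC = 1197 mm².
δ_AB = 21570·572/(1385·68300) = 0.1304 mm
δ_BC = -22030·882/(1197·68300) = -0.2376 mm
δ_CD = 20570·606/(197·68300) = 0.9264 mm
δ_DE = 5870·598/(126·68300) = 0.4079 mm
δ = Σδ_i = 1.227 mm.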